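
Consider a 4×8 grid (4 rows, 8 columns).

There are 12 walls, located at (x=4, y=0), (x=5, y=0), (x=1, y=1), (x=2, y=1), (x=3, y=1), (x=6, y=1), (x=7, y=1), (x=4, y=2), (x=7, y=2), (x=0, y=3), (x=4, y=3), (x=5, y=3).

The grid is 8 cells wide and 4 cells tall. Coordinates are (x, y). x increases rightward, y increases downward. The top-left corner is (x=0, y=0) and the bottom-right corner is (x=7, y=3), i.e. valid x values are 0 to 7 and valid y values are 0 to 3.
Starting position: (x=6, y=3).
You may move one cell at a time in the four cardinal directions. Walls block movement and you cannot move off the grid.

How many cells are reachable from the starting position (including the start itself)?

Answer: Reachable cells: 6

Derivation:
BFS flood-fill from (x=6, y=3):
  Distance 0: (x=6, y=3)
  Distance 1: (x=6, y=2), (x=7, y=3)
  Distance 2: (x=5, y=2)
  Distance 3: (x=5, y=1)
  Distance 4: (x=4, y=1)
Total reachable: 6 (grid has 20 open cells total)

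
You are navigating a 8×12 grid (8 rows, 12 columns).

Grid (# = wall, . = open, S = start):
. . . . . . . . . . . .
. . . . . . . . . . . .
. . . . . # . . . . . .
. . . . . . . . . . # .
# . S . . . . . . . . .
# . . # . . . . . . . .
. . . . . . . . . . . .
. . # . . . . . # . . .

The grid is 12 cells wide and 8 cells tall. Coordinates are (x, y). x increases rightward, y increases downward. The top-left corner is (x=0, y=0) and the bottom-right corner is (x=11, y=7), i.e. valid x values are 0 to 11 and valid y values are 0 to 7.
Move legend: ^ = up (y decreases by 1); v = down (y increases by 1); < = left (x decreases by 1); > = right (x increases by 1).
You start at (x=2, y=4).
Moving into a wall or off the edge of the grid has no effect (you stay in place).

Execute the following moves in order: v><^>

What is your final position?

Start: (x=2, y=4)
  v (down): (x=2, y=4) -> (x=2, y=5)
  > (right): blocked, stay at (x=2, y=5)
  < (left): (x=2, y=5) -> (x=1, y=5)
  ^ (up): (x=1, y=5) -> (x=1, y=4)
  > (right): (x=1, y=4) -> (x=2, y=4)
Final: (x=2, y=4)

Answer: Final position: (x=2, y=4)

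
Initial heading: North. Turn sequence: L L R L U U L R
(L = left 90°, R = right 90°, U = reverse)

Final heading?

Start: North
  L (left (90° counter-clockwise)) -> West
  L (left (90° counter-clockwise)) -> South
  R (right (90° clockwise)) -> West
  L (left (90° counter-clockwise)) -> South
  U (U-turn (180°)) -> North
  U (U-turn (180°)) -> South
  L (left (90° counter-clockwise)) -> East
  R (right (90° clockwise)) -> South
Final: South

Answer: Final heading: South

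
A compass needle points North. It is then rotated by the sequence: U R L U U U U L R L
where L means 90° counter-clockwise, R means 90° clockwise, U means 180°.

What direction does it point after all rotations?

Start: North
  U (U-turn (180°)) -> South
  R (right (90° clockwise)) -> West
  L (left (90° counter-clockwise)) -> South
  U (U-turn (180°)) -> North
  U (U-turn (180°)) -> South
  U (U-turn (180°)) -> North
  U (U-turn (180°)) -> South
  L (left (90° counter-clockwise)) -> East
  R (right (90° clockwise)) -> South
  L (left (90° counter-clockwise)) -> East
Final: East

Answer: Final heading: East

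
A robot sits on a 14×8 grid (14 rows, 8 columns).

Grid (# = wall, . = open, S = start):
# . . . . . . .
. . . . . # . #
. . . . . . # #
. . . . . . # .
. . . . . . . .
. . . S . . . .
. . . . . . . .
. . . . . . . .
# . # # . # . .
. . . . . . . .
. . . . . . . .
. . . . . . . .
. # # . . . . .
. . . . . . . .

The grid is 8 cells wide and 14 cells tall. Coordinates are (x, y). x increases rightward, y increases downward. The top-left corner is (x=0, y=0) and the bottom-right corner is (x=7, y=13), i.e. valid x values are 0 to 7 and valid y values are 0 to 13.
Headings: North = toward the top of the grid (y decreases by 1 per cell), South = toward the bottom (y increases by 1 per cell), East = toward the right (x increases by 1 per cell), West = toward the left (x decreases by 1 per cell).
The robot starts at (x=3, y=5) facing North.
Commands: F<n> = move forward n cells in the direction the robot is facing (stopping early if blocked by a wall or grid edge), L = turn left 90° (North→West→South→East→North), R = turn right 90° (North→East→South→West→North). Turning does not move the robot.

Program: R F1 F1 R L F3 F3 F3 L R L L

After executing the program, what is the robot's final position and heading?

Start: (x=3, y=5), facing North
  R: turn right, now facing East
  F1: move forward 1, now at (x=4, y=5)
  F1: move forward 1, now at (x=5, y=5)
  R: turn right, now facing South
  L: turn left, now facing East
  F3: move forward 2/3 (blocked), now at (x=7, y=5)
  F3: move forward 0/3 (blocked), now at (x=7, y=5)
  F3: move forward 0/3 (blocked), now at (x=7, y=5)
  L: turn left, now facing North
  R: turn right, now facing East
  L: turn left, now facing North
  L: turn left, now facing West
Final: (x=7, y=5), facing West

Answer: Final position: (x=7, y=5), facing West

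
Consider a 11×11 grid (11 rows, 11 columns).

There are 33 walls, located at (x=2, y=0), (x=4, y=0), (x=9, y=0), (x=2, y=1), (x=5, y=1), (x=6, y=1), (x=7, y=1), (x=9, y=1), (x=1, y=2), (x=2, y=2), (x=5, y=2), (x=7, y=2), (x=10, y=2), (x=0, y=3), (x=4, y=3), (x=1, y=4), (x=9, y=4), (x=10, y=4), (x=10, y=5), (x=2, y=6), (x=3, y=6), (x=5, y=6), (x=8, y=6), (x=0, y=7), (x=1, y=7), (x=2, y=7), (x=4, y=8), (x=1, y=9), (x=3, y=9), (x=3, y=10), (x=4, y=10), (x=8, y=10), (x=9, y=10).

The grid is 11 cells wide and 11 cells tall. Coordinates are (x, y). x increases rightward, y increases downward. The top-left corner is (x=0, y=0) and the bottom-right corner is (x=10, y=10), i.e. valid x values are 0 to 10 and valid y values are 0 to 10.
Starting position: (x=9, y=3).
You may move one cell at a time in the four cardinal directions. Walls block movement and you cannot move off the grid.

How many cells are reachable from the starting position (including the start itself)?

BFS flood-fill from (x=9, y=3):
  Distance 0: (x=9, y=3)
  Distance 1: (x=9, y=2), (x=8, y=3), (x=10, y=3)
  Distance 2: (x=8, y=2), (x=7, y=3), (x=8, y=4)
  Distance 3: (x=8, y=1), (x=6, y=3), (x=7, y=4), (x=8, y=5)
  Distance 4: (x=8, y=0), (x=6, y=2), (x=5, y=3), (x=6, y=4), (x=7, y=5), (x=9, y=5)
  Distance 5: (x=7, y=0), (x=5, y=4), (x=6, y=5), (x=7, y=6), (x=9, y=6)
  Distance 6: (x=6, y=0), (x=4, y=4), (x=5, y=5), (x=6, y=6), (x=10, y=6), (x=7, y=7), (x=9, y=7)
  Distance 7: (x=5, y=0), (x=3, y=4), (x=4, y=5), (x=6, y=7), (x=8, y=7), (x=10, y=7), (x=7, y=8), (x=9, y=8)
  Distance 8: (x=3, y=3), (x=2, y=4), (x=3, y=5), (x=4, y=6), (x=5, y=7), (x=6, y=8), (x=8, y=8), (x=10, y=8), (x=7, y=9), (x=9, y=9)
  Distance 9: (x=3, y=2), (x=2, y=3), (x=2, y=5), (x=4, y=7), (x=5, y=8), (x=6, y=9), (x=8, y=9), (x=10, y=9), (x=7, y=10)
  Distance 10: (x=3, y=1), (x=4, y=2), (x=1, y=3), (x=1, y=5), (x=3, y=7), (x=5, y=9), (x=6, y=10), (x=10, y=10)
  Distance 11: (x=3, y=0), (x=4, y=1), (x=0, y=5), (x=1, y=6), (x=3, y=8), (x=4, y=9), (x=5, y=10)
  Distance 12: (x=0, y=4), (x=0, y=6), (x=2, y=8)
  Distance 13: (x=1, y=8), (x=2, y=9)
  Distance 14: (x=0, y=8), (x=2, y=10)
  Distance 15: (x=0, y=9), (x=1, y=10)
  Distance 16: (x=0, y=10)
Total reachable: 81 (grid has 88 open cells total)

Answer: Reachable cells: 81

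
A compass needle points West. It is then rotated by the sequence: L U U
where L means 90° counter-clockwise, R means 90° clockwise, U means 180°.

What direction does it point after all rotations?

Start: West
  L (left (90° counter-clockwise)) -> South
  U (U-turn (180°)) -> North
  U (U-turn (180°)) -> South
Final: South

Answer: Final heading: South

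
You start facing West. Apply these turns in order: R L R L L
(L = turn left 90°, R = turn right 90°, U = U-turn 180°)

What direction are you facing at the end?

Answer: Final heading: South

Derivation:
Start: West
  R (right (90° clockwise)) -> North
  L (left (90° counter-clockwise)) -> West
  R (right (90° clockwise)) -> North
  L (left (90° counter-clockwise)) -> West
  L (left (90° counter-clockwise)) -> South
Final: South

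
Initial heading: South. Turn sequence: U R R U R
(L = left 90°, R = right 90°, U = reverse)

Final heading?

Answer: Final heading: East

Derivation:
Start: South
  U (U-turn (180°)) -> North
  R (right (90° clockwise)) -> East
  R (right (90° clockwise)) -> South
  U (U-turn (180°)) -> North
  R (right (90° clockwise)) -> East
Final: East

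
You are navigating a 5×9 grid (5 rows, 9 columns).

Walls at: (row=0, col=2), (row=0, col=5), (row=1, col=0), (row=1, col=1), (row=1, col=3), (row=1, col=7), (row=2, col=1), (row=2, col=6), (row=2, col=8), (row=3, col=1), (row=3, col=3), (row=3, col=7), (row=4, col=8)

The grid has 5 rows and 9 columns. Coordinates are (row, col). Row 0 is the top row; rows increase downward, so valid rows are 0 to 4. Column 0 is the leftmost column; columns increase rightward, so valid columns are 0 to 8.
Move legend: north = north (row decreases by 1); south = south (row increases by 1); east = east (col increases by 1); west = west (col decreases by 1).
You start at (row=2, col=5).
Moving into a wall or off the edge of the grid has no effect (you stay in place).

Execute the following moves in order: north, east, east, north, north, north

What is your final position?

Answer: Final position: (row=0, col=6)

Derivation:
Start: (row=2, col=5)
  north (north): (row=2, col=5) -> (row=1, col=5)
  east (east): (row=1, col=5) -> (row=1, col=6)
  east (east): blocked, stay at (row=1, col=6)
  north (north): (row=1, col=6) -> (row=0, col=6)
  north (north): blocked, stay at (row=0, col=6)
  north (north): blocked, stay at (row=0, col=6)
Final: (row=0, col=6)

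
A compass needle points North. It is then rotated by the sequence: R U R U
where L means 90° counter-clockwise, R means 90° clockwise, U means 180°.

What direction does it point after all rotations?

Start: North
  R (right (90° clockwise)) -> East
  U (U-turn (180°)) -> West
  R (right (90° clockwise)) -> North
  U (U-turn (180°)) -> South
Final: South

Answer: Final heading: South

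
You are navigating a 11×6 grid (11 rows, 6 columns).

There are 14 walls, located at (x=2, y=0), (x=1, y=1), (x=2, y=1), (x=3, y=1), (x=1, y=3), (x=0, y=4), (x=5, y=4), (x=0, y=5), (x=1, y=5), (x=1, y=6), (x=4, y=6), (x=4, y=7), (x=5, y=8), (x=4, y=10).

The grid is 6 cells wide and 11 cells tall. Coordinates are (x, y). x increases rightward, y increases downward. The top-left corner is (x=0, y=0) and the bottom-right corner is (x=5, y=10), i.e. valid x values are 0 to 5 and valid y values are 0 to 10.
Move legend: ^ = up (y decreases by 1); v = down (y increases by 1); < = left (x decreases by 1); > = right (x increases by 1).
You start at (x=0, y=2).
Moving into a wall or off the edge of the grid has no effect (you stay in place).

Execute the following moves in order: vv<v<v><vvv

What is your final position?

Answer: Final position: (x=0, y=3)

Derivation:
Start: (x=0, y=2)
  v (down): (x=0, y=2) -> (x=0, y=3)
  v (down): blocked, stay at (x=0, y=3)
  < (left): blocked, stay at (x=0, y=3)
  v (down): blocked, stay at (x=0, y=3)
  < (left): blocked, stay at (x=0, y=3)
  v (down): blocked, stay at (x=0, y=3)
  > (right): blocked, stay at (x=0, y=3)
  < (left): blocked, stay at (x=0, y=3)
  [×3]v (down): blocked, stay at (x=0, y=3)
Final: (x=0, y=3)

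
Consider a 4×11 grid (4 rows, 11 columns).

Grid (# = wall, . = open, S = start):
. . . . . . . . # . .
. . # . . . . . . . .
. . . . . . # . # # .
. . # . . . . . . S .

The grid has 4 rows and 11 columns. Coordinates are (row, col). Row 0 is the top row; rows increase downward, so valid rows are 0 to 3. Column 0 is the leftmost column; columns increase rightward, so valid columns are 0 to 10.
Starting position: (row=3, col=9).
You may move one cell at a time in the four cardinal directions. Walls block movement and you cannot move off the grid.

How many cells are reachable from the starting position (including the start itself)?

Answer: Reachable cells: 38

Derivation:
BFS flood-fill from (row=3, col=9):
  Distance 0: (row=3, col=9)
  Distance 1: (row=3, col=8), (row=3, col=10)
  Distance 2: (row=2, col=10), (row=3, col=7)
  Distance 3: (row=1, col=10), (row=2, col=7), (row=3, col=6)
  Distance 4: (row=0, col=10), (row=1, col=7), (row=1, col=9), (row=3, col=5)
  Distance 5: (row=0, col=7), (row=0, col=9), (row=1, col=6), (row=1, col=8), (row=2, col=5), (row=3, col=4)
  Distance 6: (row=0, col=6), (row=1, col=5), (row=2, col=4), (row=3, col=3)
  Distance 7: (row=0, col=5), (row=1, col=4), (row=2, col=3)
  Distance 8: (row=0, col=4), (row=1, col=3), (row=2, col=2)
  Distance 9: (row=0, col=3), (row=2, col=1)
  Distance 10: (row=0, col=2), (row=1, col=1), (row=2, col=0), (row=3, col=1)
  Distance 11: (row=0, col=1), (row=1, col=0), (row=3, col=0)
  Distance 12: (row=0, col=0)
Total reachable: 38 (grid has 38 open cells total)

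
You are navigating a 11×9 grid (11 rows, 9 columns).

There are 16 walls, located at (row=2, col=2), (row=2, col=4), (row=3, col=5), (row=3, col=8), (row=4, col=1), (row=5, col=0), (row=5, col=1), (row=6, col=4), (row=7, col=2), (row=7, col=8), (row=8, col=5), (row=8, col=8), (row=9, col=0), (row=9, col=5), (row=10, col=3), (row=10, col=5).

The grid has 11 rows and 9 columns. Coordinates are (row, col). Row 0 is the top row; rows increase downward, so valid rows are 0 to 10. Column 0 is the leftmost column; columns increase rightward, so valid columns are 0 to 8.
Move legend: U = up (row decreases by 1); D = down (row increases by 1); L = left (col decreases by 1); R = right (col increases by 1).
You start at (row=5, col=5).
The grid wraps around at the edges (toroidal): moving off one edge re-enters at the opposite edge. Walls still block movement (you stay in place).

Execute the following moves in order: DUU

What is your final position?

Start: (row=5, col=5)
  D (down): (row=5, col=5) -> (row=6, col=5)
  U (up): (row=6, col=5) -> (row=5, col=5)
  U (up): (row=5, col=5) -> (row=4, col=5)
Final: (row=4, col=5)

Answer: Final position: (row=4, col=5)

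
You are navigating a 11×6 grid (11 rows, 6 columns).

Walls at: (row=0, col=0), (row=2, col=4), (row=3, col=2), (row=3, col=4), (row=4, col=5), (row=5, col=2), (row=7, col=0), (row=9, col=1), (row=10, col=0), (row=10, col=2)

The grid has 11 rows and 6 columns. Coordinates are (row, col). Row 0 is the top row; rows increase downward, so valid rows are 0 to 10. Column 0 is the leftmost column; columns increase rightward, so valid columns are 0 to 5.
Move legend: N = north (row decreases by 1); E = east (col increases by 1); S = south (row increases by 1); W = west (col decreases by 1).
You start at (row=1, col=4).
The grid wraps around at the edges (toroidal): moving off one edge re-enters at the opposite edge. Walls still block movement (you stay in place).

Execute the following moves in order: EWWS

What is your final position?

Answer: Final position: (row=2, col=3)

Derivation:
Start: (row=1, col=4)
  E (east): (row=1, col=4) -> (row=1, col=5)
  W (west): (row=1, col=5) -> (row=1, col=4)
  W (west): (row=1, col=4) -> (row=1, col=3)
  S (south): (row=1, col=3) -> (row=2, col=3)
Final: (row=2, col=3)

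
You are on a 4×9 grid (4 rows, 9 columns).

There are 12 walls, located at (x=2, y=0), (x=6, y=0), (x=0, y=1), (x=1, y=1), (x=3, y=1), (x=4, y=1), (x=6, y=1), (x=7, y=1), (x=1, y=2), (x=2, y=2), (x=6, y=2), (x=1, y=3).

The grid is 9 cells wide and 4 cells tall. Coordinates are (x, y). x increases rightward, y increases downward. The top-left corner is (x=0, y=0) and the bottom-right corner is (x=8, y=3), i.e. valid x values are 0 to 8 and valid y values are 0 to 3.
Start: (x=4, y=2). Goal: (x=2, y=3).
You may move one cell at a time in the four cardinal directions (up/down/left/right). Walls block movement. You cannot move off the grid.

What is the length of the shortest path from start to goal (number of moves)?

Answer: Shortest path length: 3

Derivation:
BFS from (x=4, y=2) until reaching (x=2, y=3):
  Distance 0: (x=4, y=2)
  Distance 1: (x=3, y=2), (x=5, y=2), (x=4, y=3)
  Distance 2: (x=5, y=1), (x=3, y=3), (x=5, y=3)
  Distance 3: (x=5, y=0), (x=2, y=3), (x=6, y=3)  <- goal reached here
One shortest path (3 moves): (x=4, y=2) -> (x=3, y=2) -> (x=3, y=3) -> (x=2, y=3)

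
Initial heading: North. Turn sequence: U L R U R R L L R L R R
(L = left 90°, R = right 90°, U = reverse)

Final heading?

Start: North
  U (U-turn (180°)) -> South
  L (left (90° counter-clockwise)) -> East
  R (right (90° clockwise)) -> South
  U (U-turn (180°)) -> North
  R (right (90° clockwise)) -> East
  R (right (90° clockwise)) -> South
  L (left (90° counter-clockwise)) -> East
  L (left (90° counter-clockwise)) -> North
  R (right (90° clockwise)) -> East
  L (left (90° counter-clockwise)) -> North
  R (right (90° clockwise)) -> East
  R (right (90° clockwise)) -> South
Final: South

Answer: Final heading: South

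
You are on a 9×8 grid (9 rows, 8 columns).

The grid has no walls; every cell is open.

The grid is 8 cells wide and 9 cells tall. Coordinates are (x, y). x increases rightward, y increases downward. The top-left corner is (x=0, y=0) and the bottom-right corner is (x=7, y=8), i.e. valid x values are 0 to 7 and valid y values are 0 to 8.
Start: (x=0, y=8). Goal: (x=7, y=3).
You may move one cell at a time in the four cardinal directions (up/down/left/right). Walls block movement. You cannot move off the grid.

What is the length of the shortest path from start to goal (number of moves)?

BFS from (x=0, y=8) until reaching (x=7, y=3):
  Distance 0: (x=0, y=8)
  Distance 1: (x=0, y=7), (x=1, y=8)
  Distance 2: (x=0, y=6), (x=1, y=7), (x=2, y=8)
  Distance 3: (x=0, y=5), (x=1, y=6), (x=2, y=7), (x=3, y=8)
  Distance 4: (x=0, y=4), (x=1, y=5), (x=2, y=6), (x=3, y=7), (x=4, y=8)
  Distance 5: (x=0, y=3), (x=1, y=4), (x=2, y=5), (x=3, y=6), (x=4, y=7), (x=5, y=8)
  Distance 6: (x=0, y=2), (x=1, y=3), (x=2, y=4), (x=3, y=5), (x=4, y=6), (x=5, y=7), (x=6, y=8)
  Distance 7: (x=0, y=1), (x=1, y=2), (x=2, y=3), (x=3, y=4), (x=4, y=5), (x=5, y=6), (x=6, y=7), (x=7, y=8)
  Distance 8: (x=0, y=0), (x=1, y=1), (x=2, y=2), (x=3, y=3), (x=4, y=4), (x=5, y=5), (x=6, y=6), (x=7, y=7)
  Distance 9: (x=1, y=0), (x=2, y=1), (x=3, y=2), (x=4, y=3), (x=5, y=4), (x=6, y=5), (x=7, y=6)
  Distance 10: (x=2, y=0), (x=3, y=1), (x=4, y=2), (x=5, y=3), (x=6, y=4), (x=7, y=5)
  Distance 11: (x=3, y=0), (x=4, y=1), (x=5, y=2), (x=6, y=3), (x=7, y=4)
  Distance 12: (x=4, y=0), (x=5, y=1), (x=6, y=2), (x=7, y=3)  <- goal reached here
One shortest path (12 moves): (x=0, y=8) -> (x=1, y=8) -> (x=2, y=8) -> (x=3, y=8) -> (x=4, y=8) -> (x=5, y=8) -> (x=6, y=8) -> (x=7, y=8) -> (x=7, y=7) -> (x=7, y=6) -> (x=7, y=5) -> (x=7, y=4) -> (x=7, y=3)

Answer: Shortest path length: 12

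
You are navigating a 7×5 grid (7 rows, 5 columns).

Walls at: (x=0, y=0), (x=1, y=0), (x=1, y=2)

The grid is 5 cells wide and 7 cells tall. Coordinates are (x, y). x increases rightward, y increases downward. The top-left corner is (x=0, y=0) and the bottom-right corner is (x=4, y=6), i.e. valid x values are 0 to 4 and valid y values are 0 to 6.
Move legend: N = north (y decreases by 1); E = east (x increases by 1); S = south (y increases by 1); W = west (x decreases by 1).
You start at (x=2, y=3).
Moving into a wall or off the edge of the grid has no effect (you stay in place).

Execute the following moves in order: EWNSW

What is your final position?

Start: (x=2, y=3)
  E (east): (x=2, y=3) -> (x=3, y=3)
  W (west): (x=3, y=3) -> (x=2, y=3)
  N (north): (x=2, y=3) -> (x=2, y=2)
  S (south): (x=2, y=2) -> (x=2, y=3)
  W (west): (x=2, y=3) -> (x=1, y=3)
Final: (x=1, y=3)

Answer: Final position: (x=1, y=3)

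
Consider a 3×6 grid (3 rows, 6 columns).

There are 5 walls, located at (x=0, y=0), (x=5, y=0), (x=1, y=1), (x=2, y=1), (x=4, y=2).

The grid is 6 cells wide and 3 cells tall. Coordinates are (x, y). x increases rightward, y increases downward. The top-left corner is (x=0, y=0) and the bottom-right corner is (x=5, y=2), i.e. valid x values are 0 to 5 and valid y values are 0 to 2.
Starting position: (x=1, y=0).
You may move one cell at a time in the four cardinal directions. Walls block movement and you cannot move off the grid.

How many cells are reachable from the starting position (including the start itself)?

Answer: Reachable cells: 13

Derivation:
BFS flood-fill from (x=1, y=0):
  Distance 0: (x=1, y=0)
  Distance 1: (x=2, y=0)
  Distance 2: (x=3, y=0)
  Distance 3: (x=4, y=0), (x=3, y=1)
  Distance 4: (x=4, y=1), (x=3, y=2)
  Distance 5: (x=5, y=1), (x=2, y=2)
  Distance 6: (x=1, y=2), (x=5, y=2)
  Distance 7: (x=0, y=2)
  Distance 8: (x=0, y=1)
Total reachable: 13 (grid has 13 open cells total)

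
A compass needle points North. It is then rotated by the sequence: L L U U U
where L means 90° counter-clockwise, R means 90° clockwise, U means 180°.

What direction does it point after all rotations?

Answer: Final heading: North

Derivation:
Start: North
  L (left (90° counter-clockwise)) -> West
  L (left (90° counter-clockwise)) -> South
  U (U-turn (180°)) -> North
  U (U-turn (180°)) -> South
  U (U-turn (180°)) -> North
Final: North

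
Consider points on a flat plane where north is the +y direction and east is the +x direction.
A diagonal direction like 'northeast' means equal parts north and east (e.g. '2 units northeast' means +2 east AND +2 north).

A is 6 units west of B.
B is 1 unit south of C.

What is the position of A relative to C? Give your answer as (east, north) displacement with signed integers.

Place C at the origin (east=0, north=0).
  B is 1 unit south of C: delta (east=+0, north=-1); B at (east=0, north=-1).
  A is 6 units west of B: delta (east=-6, north=+0); A at (east=-6, north=-1).
Therefore A relative to C: (east=-6, north=-1).

Answer: A is at (east=-6, north=-1) relative to C.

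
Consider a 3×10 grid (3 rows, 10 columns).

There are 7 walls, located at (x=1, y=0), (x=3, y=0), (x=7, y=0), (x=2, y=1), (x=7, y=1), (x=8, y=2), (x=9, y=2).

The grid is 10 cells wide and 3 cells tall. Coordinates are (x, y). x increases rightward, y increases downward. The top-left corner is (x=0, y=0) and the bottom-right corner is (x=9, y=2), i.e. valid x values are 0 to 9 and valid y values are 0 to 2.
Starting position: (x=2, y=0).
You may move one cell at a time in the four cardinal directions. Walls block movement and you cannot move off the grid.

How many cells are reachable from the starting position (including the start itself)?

BFS flood-fill from (x=2, y=0):
  Distance 0: (x=2, y=0)
Total reachable: 1 (grid has 23 open cells total)

Answer: Reachable cells: 1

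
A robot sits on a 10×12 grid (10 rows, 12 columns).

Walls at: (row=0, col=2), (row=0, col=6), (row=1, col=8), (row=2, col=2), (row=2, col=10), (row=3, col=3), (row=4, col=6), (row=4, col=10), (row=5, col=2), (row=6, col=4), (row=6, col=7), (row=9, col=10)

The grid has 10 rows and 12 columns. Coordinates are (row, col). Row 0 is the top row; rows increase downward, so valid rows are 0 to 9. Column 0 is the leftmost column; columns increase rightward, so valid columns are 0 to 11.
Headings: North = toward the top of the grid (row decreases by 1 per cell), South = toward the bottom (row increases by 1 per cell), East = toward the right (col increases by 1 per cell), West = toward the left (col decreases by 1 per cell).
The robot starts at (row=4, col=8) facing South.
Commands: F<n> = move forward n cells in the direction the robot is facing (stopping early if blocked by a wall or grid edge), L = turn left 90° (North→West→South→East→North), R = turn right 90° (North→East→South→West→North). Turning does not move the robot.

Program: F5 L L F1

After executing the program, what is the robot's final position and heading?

Answer: Final position: (row=8, col=8), facing North

Derivation:
Start: (row=4, col=8), facing South
  F5: move forward 5, now at (row=9, col=8)
  L: turn left, now facing East
  L: turn left, now facing North
  F1: move forward 1, now at (row=8, col=8)
Final: (row=8, col=8), facing North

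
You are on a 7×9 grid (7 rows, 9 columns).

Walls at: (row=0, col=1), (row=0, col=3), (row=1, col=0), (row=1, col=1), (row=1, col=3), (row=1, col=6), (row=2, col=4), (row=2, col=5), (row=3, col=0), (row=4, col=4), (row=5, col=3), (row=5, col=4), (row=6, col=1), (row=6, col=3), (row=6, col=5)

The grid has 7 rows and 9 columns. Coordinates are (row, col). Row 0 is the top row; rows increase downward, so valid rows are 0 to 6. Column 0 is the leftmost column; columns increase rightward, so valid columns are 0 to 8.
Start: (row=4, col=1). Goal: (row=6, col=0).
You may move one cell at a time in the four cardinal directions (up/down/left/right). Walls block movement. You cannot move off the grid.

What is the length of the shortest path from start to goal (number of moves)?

BFS from (row=4, col=1) until reaching (row=6, col=0):
  Distance 0: (row=4, col=1)
  Distance 1: (row=3, col=1), (row=4, col=0), (row=4, col=2), (row=5, col=1)
  Distance 2: (row=2, col=1), (row=3, col=2), (row=4, col=3), (row=5, col=0), (row=5, col=2)
  Distance 3: (row=2, col=0), (row=2, col=2), (row=3, col=3), (row=6, col=0), (row=6, col=2)  <- goal reached here
One shortest path (3 moves): (row=4, col=1) -> (row=4, col=0) -> (row=5, col=0) -> (row=6, col=0)

Answer: Shortest path length: 3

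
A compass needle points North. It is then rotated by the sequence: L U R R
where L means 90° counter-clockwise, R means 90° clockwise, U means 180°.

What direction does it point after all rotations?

Answer: Final heading: West

Derivation:
Start: North
  L (left (90° counter-clockwise)) -> West
  U (U-turn (180°)) -> East
  R (right (90° clockwise)) -> South
  R (right (90° clockwise)) -> West
Final: West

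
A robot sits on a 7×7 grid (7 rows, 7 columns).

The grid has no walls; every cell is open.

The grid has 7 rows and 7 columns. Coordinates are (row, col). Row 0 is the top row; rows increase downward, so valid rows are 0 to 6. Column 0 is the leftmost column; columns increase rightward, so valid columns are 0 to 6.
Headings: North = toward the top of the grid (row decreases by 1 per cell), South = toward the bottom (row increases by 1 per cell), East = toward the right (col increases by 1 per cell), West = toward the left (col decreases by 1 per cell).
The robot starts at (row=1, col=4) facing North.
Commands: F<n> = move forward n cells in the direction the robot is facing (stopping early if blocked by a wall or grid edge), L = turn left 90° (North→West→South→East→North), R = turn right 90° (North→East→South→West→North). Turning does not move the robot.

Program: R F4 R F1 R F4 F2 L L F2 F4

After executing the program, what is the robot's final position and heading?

Answer: Final position: (row=2, col=6), facing East

Derivation:
Start: (row=1, col=4), facing North
  R: turn right, now facing East
  F4: move forward 2/4 (blocked), now at (row=1, col=6)
  R: turn right, now facing South
  F1: move forward 1, now at (row=2, col=6)
  R: turn right, now facing West
  F4: move forward 4, now at (row=2, col=2)
  F2: move forward 2, now at (row=2, col=0)
  L: turn left, now facing South
  L: turn left, now facing East
  F2: move forward 2, now at (row=2, col=2)
  F4: move forward 4, now at (row=2, col=6)
Final: (row=2, col=6), facing East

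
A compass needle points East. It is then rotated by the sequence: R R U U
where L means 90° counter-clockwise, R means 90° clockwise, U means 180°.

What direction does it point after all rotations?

Start: East
  R (right (90° clockwise)) -> South
  R (right (90° clockwise)) -> West
  U (U-turn (180°)) -> East
  U (U-turn (180°)) -> West
Final: West

Answer: Final heading: West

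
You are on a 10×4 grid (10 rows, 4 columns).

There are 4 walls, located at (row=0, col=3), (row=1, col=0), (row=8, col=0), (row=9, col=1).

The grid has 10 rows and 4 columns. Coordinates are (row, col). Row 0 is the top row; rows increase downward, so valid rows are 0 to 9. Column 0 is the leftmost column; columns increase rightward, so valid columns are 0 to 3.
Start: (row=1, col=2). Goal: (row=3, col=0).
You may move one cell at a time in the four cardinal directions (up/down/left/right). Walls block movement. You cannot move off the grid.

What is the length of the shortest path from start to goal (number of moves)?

BFS from (row=1, col=2) until reaching (row=3, col=0):
  Distance 0: (row=1, col=2)
  Distance 1: (row=0, col=2), (row=1, col=1), (row=1, col=3), (row=2, col=2)
  Distance 2: (row=0, col=1), (row=2, col=1), (row=2, col=3), (row=3, col=2)
  Distance 3: (row=0, col=0), (row=2, col=0), (row=3, col=1), (row=3, col=3), (row=4, col=2)
  Distance 4: (row=3, col=0), (row=4, col=1), (row=4, col=3), (row=5, col=2)  <- goal reached here
One shortest path (4 moves): (row=1, col=2) -> (row=1, col=1) -> (row=2, col=1) -> (row=2, col=0) -> (row=3, col=0)

Answer: Shortest path length: 4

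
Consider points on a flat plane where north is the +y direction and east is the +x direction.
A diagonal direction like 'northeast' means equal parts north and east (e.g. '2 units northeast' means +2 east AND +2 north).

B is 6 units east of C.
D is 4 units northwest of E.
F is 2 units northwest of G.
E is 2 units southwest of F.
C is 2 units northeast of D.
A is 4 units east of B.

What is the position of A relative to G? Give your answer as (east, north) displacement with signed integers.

Place G at the origin (east=0, north=0).
  F is 2 units northwest of G: delta (east=-2, north=+2); F at (east=-2, north=2).
  E is 2 units southwest of F: delta (east=-2, north=-2); E at (east=-4, north=0).
  D is 4 units northwest of E: delta (east=-4, north=+4); D at (east=-8, north=4).
  C is 2 units northeast of D: delta (east=+2, north=+2); C at (east=-6, north=6).
  B is 6 units east of C: delta (east=+6, north=+0); B at (east=0, north=6).
  A is 4 units east of B: delta (east=+4, north=+0); A at (east=4, north=6).
Therefore A relative to G: (east=4, north=6).

Answer: A is at (east=4, north=6) relative to G.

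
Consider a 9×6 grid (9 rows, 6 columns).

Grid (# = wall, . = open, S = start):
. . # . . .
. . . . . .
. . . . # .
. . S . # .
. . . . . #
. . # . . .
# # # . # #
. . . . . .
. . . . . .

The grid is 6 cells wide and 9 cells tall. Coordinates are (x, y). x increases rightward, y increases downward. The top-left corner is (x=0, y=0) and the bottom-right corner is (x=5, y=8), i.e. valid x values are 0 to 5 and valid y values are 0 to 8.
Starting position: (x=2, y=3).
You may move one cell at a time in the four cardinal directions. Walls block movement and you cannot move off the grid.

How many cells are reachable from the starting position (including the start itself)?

BFS flood-fill from (x=2, y=3):
  Distance 0: (x=2, y=3)
  Distance 1: (x=2, y=2), (x=1, y=3), (x=3, y=3), (x=2, y=4)
  Distance 2: (x=2, y=1), (x=1, y=2), (x=3, y=2), (x=0, y=3), (x=1, y=4), (x=3, y=4)
  Distance 3: (x=1, y=1), (x=3, y=1), (x=0, y=2), (x=0, y=4), (x=4, y=4), (x=1, y=5), (x=3, y=5)
  Distance 4: (x=1, y=0), (x=3, y=0), (x=0, y=1), (x=4, y=1), (x=0, y=5), (x=4, y=5), (x=3, y=6)
  Distance 5: (x=0, y=0), (x=4, y=0), (x=5, y=1), (x=5, y=5), (x=3, y=7)
  Distance 6: (x=5, y=0), (x=5, y=2), (x=2, y=7), (x=4, y=7), (x=3, y=8)
  Distance 7: (x=5, y=3), (x=1, y=7), (x=5, y=7), (x=2, y=8), (x=4, y=8)
  Distance 8: (x=0, y=7), (x=1, y=8), (x=5, y=8)
  Distance 9: (x=0, y=8)
Total reachable: 44 (grid has 44 open cells total)

Answer: Reachable cells: 44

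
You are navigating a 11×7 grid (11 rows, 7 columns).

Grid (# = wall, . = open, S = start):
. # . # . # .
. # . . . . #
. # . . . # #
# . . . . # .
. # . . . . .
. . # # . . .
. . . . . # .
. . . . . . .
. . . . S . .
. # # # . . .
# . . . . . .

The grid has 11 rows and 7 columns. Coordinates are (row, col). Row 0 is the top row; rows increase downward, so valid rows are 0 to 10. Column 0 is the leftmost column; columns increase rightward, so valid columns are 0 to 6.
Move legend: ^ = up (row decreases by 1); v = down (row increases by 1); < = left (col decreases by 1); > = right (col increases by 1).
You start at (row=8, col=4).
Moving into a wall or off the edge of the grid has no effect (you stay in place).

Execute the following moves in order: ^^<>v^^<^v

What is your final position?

Start: (row=8, col=4)
  ^ (up): (row=8, col=4) -> (row=7, col=4)
  ^ (up): (row=7, col=4) -> (row=6, col=4)
  < (left): (row=6, col=4) -> (row=6, col=3)
  > (right): (row=6, col=3) -> (row=6, col=4)
  v (down): (row=6, col=4) -> (row=7, col=4)
  ^ (up): (row=7, col=4) -> (row=6, col=4)
  ^ (up): (row=6, col=4) -> (row=5, col=4)
  < (left): blocked, stay at (row=5, col=4)
  ^ (up): (row=5, col=4) -> (row=4, col=4)
  v (down): (row=4, col=4) -> (row=5, col=4)
Final: (row=5, col=4)

Answer: Final position: (row=5, col=4)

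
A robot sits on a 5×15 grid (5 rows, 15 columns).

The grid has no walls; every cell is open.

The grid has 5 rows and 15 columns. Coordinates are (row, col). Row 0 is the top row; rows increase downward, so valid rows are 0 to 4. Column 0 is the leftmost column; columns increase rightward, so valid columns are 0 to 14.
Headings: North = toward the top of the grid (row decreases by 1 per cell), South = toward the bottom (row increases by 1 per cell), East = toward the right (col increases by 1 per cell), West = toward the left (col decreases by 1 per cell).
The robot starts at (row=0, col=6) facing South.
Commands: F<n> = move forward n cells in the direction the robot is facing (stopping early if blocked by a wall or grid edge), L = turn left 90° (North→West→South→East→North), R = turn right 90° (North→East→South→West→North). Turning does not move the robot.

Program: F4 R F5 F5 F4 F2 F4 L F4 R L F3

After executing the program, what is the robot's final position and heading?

Start: (row=0, col=6), facing South
  F4: move forward 4, now at (row=4, col=6)
  R: turn right, now facing West
  F5: move forward 5, now at (row=4, col=1)
  F5: move forward 1/5 (blocked), now at (row=4, col=0)
  F4: move forward 0/4 (blocked), now at (row=4, col=0)
  F2: move forward 0/2 (blocked), now at (row=4, col=0)
  F4: move forward 0/4 (blocked), now at (row=4, col=0)
  L: turn left, now facing South
  F4: move forward 0/4 (blocked), now at (row=4, col=0)
  R: turn right, now facing West
  L: turn left, now facing South
  F3: move forward 0/3 (blocked), now at (row=4, col=0)
Final: (row=4, col=0), facing South

Answer: Final position: (row=4, col=0), facing South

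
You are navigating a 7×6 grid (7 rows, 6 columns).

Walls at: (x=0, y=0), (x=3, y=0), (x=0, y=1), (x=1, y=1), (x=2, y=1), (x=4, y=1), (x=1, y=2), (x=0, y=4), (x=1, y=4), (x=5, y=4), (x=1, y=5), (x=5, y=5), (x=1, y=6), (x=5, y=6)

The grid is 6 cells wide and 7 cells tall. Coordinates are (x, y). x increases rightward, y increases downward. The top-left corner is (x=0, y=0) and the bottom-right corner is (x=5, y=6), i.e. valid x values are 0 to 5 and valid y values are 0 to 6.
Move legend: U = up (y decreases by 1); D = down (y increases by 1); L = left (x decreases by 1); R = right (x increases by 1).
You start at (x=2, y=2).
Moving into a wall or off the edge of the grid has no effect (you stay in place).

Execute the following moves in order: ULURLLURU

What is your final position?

Start: (x=2, y=2)
  U (up): blocked, stay at (x=2, y=2)
  L (left): blocked, stay at (x=2, y=2)
  U (up): blocked, stay at (x=2, y=2)
  R (right): (x=2, y=2) -> (x=3, y=2)
  L (left): (x=3, y=2) -> (x=2, y=2)
  L (left): blocked, stay at (x=2, y=2)
  U (up): blocked, stay at (x=2, y=2)
  R (right): (x=2, y=2) -> (x=3, y=2)
  U (up): (x=3, y=2) -> (x=3, y=1)
Final: (x=3, y=1)

Answer: Final position: (x=3, y=1)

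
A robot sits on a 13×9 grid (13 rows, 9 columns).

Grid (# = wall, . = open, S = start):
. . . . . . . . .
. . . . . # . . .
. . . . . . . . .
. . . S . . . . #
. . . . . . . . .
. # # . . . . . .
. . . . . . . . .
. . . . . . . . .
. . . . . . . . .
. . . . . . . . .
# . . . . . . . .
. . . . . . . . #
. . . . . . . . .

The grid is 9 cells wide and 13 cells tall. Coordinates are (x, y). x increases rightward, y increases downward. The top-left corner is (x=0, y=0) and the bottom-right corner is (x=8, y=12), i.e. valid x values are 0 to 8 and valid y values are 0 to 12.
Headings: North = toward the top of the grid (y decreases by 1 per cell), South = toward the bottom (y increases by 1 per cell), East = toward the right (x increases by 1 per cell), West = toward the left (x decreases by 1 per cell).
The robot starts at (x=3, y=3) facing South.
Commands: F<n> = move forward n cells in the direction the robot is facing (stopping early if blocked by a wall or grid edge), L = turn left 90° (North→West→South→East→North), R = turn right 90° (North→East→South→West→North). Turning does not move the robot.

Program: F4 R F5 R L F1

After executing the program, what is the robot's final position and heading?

Answer: Final position: (x=0, y=7), facing West

Derivation:
Start: (x=3, y=3), facing South
  F4: move forward 4, now at (x=3, y=7)
  R: turn right, now facing West
  F5: move forward 3/5 (blocked), now at (x=0, y=7)
  R: turn right, now facing North
  L: turn left, now facing West
  F1: move forward 0/1 (blocked), now at (x=0, y=7)
Final: (x=0, y=7), facing West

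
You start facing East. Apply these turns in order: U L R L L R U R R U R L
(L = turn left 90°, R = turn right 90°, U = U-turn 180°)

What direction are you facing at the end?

Start: East
  U (U-turn (180°)) -> West
  L (left (90° counter-clockwise)) -> South
  R (right (90° clockwise)) -> West
  L (left (90° counter-clockwise)) -> South
  L (left (90° counter-clockwise)) -> East
  R (right (90° clockwise)) -> South
  U (U-turn (180°)) -> North
  R (right (90° clockwise)) -> East
  R (right (90° clockwise)) -> South
  U (U-turn (180°)) -> North
  R (right (90° clockwise)) -> East
  L (left (90° counter-clockwise)) -> North
Final: North

Answer: Final heading: North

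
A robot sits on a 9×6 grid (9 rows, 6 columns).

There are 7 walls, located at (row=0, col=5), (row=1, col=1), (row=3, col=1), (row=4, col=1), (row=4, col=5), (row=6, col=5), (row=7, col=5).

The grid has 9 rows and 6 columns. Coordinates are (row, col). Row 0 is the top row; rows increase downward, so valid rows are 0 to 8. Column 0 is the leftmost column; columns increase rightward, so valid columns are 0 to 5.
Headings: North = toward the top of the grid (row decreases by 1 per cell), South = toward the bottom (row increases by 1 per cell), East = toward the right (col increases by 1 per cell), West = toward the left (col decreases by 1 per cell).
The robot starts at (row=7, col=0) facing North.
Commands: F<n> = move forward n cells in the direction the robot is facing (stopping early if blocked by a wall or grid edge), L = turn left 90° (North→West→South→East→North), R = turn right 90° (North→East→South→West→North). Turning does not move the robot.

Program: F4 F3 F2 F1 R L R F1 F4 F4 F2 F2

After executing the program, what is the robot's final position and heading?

Answer: Final position: (row=0, col=4), facing East

Derivation:
Start: (row=7, col=0), facing North
  F4: move forward 4, now at (row=3, col=0)
  F3: move forward 3, now at (row=0, col=0)
  F2: move forward 0/2 (blocked), now at (row=0, col=0)
  F1: move forward 0/1 (blocked), now at (row=0, col=0)
  R: turn right, now facing East
  L: turn left, now facing North
  R: turn right, now facing East
  F1: move forward 1, now at (row=0, col=1)
  F4: move forward 3/4 (blocked), now at (row=0, col=4)
  F4: move forward 0/4 (blocked), now at (row=0, col=4)
  F2: move forward 0/2 (blocked), now at (row=0, col=4)
  F2: move forward 0/2 (blocked), now at (row=0, col=4)
Final: (row=0, col=4), facing East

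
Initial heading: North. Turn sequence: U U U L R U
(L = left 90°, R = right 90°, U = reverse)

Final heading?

Start: North
  U (U-turn (180°)) -> South
  U (U-turn (180°)) -> North
  U (U-turn (180°)) -> South
  L (left (90° counter-clockwise)) -> East
  R (right (90° clockwise)) -> South
  U (U-turn (180°)) -> North
Final: North

Answer: Final heading: North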